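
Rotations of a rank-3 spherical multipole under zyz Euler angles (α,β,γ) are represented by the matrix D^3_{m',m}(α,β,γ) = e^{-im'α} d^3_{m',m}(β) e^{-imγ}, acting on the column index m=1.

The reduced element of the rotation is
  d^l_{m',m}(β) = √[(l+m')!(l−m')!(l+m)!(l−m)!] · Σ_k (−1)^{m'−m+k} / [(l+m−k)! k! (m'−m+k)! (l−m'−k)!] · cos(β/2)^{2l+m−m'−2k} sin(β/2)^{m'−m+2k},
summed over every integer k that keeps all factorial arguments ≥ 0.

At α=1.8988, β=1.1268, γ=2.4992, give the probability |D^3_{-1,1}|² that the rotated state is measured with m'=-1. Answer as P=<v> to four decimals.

P=0.1869

Split into d^3_{-1,1}(β=1.1268) × two z-phases.
With c≡cos(β/2)=0.845444 and s≡sin(β/2)=0.534064, N=[2·24·24·2]^{1/2}=48.000000
Admissible k: 2..4 (factorial args all ≥0)
  k=2: (−1)^0·48.0000/(8)·0.8454^4·0.5341^2 = +0.874334
  k=3: (−1)^1·48.0000/(6)·0.8454^2·0.5341^4 = -0.465192
  k=4: (−1)^2·48.0000/(48)·0.8454^0·0.5341^6 = +0.023204
d^3_{-1,1}(1.1268) = +0.874334 -0.465192 +0.023204 = +0.432345
|D^3_{-1,1}|² = |d^3_{-1,1}(β)|² = (+0.432345)² = 0.186923 (the z-rotation phases have unit modulus)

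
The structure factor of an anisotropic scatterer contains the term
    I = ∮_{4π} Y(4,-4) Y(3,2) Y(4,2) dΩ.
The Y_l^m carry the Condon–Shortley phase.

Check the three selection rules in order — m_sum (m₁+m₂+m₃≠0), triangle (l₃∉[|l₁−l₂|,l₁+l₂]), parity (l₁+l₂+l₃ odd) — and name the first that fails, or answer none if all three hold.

parity

azimuthal sum: -4 + 2 + 2 = 0  ✓
1 ≤ 4 ≤ 7 (triangle on l)  ✓
L = 4 + 3 + 4 = 11 (odd)  ✗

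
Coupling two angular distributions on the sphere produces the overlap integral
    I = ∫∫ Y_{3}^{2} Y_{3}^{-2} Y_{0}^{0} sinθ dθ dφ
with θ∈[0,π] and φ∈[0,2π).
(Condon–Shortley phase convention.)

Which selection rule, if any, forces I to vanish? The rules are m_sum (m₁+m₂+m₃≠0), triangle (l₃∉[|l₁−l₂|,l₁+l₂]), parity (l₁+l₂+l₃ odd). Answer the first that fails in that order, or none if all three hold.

none

m₁+m₂+m₃ = 2 − 2 + 0 = 0  ✓
triangle: |3−3|=0 ≤ l₃=0 ≤ 3+3=6  ✓
parity: l₁+l₂+l₃ = 6 is even  ✓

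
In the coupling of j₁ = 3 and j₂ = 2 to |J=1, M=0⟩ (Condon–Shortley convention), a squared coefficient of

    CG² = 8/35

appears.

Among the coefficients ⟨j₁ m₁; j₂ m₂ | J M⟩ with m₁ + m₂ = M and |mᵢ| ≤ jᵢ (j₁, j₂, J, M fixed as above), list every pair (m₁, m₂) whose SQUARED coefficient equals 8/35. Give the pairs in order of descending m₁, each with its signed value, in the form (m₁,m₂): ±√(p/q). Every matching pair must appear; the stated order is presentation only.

(1,-1): −√(8/35); (-1,1): −√(8/35)

Admissible pairs with m₁+m₂ = M = 0: (-2,2), (-1,1), (0,0), (1,-1), (2,-2)
  (m₁,m₂)=(2,-2): CG² = 1/7, CG = +√(1/7)
  (m₁,m₂)=(1,-1): CG² = 8/35, CG = −√(8/35)   ← matches the target
  (m₁,m₂)=(0,0): CG² = 9/35, CG = +√(9/35)
  (m₁,m₂)=(-1,1): CG² = 8/35, CG = −√(8/35)   ← matches the target
  (m₁,m₂)=(-2,2): CG² = 1/7, CG = +√(1/7)
Pairs with CG² = 8/35: (1,-1): −√(8/35); (-1,1): −√(8/35)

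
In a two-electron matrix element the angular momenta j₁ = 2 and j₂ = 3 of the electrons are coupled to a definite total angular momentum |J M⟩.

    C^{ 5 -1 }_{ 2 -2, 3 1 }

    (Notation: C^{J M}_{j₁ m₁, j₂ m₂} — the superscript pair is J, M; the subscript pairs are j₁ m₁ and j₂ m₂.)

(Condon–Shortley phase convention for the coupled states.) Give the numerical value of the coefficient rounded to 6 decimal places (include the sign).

√[11·0!4!6!/11! · 0!4!4!2!4!6!] = √(663552/7)
  +(−1)^0/∏(0,0,4,4,0,2)! = 1/1152  (running 1/1152)
⟨..|..⟩ = √(663552/7)·(1/1152) = +0.267261

+√(1/14) ≈ +0.267261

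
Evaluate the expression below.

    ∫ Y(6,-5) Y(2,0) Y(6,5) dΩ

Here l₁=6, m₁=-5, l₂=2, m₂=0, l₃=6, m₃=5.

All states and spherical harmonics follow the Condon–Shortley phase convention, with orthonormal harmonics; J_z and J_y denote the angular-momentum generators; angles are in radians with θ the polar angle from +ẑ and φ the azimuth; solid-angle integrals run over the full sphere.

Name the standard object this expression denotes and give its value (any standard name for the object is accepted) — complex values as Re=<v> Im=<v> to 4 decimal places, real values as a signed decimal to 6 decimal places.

Gaunt coefficient, +0.126157

This is a Gaunt coefficient — the integral of a triple product of spherical harmonics over the sphere.
m-sum 0 ✓  L=14 even ✓  4≤6≤8 ✓
Π(2lᵢ+1) = 13×5×13 = 845
triangle coeff Δ(6,2,6) = 1/90090
Σ_t [0,2]: t=0:+1/69120 t=1:−1/14400 t=2:+1/69120 = -7/172800
(3j)²=14/715 [(6 2 6; 0 0 0)], sign=-1
Σ_t [1,2]: t=1:−1/3628800 t=2:+1/1451520 = 1/2419200
(3j)²=11/910 [(6 2 6; -5 0 5)], sign=-1
⇒ 4πI² = 1/5
I = (+1)√(1/5/(4π)) = 0.12615663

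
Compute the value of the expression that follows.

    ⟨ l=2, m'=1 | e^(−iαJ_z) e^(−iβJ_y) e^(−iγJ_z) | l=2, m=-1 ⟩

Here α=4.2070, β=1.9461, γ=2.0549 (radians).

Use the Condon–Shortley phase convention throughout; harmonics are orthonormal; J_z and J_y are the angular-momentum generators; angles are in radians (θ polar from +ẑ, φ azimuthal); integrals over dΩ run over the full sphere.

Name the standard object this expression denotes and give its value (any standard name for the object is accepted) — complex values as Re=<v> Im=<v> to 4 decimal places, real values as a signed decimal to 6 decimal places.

Wigner D-matrix element, Re=-0.1001 Im=-0.1524

This is a Wigner D-matrix element — the rotation-matrix element ⟨l m'| R(α,β,γ) |l m⟩ in the angular-momentum basis.
First d^2_{1,-1}(β=1.9461), then the phase factors e^{-i(1)α} and e^{-i(-1)γ}:
Half-angle: c=0.562781, s=0.826606. N=√(6·1·1·6)=6.000000
k∈{0,1} keeps every argument non-negative
  k=0: (−1)^2·6.0000/(2)·0.5628^2·0.8266^2 = +0.649228
  k=1: (−1)^3·6.0000/(6)·0.5628^0·0.8266^4 = -0.466868
d^2_{1,-1}(1.9461) = +0.649228 -0.466868 = +0.182360
Attach z-rotation phases: D = e^{-i(1)(4.2070)}·(+0.182360)·e^{-i(-1)(2.0549)} = -0.100136-0.152407i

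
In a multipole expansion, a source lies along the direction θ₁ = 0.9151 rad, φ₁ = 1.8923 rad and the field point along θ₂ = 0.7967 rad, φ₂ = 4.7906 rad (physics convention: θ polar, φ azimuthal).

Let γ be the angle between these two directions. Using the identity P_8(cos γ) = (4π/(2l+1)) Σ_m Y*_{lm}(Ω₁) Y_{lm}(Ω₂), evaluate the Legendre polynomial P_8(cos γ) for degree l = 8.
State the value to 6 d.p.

Summing Y*_{l m}(θ₁,φ₁)·Y_{l m}(θ₂,φ₂) over m ∈ [−8, 8]; prefactor 4π/(2·8+1) = 0.739198:
  [-8]  conj(Y_{8,-8})(Ω₁) = (-0.067622, 0.043302) ; Y_{8,-8}(Ω₂) = (0.028554, -0.020631) ; Δ = (-0.001037, 0.002632)
  [-7]  conj(Y_{8,-7})(Ω₁) = (0.192158, 0.155305) ; Y_{8,-7}(Ω₂) = (-0.071708, -0.117624) ; Δ = (0.004488, -0.033739)
  [-6]  conj(Y_{8,-6})(Ω₁) = (0.149763, -0.400031) ; Y_{8,-6}(Ω₂) = (-0.284087, 0.144044) ; Δ = (0.015076, 0.135216)
  [-5]  conj(Y_{8,-5})(Ω₁) = (-0.399319, -0.014670) ; Y_{8,-5}(Ω₂) = (0.175401, 0.425433) ; Δ = (-0.063800, -0.172457)
  [-4]  conj(Y_{8,-4})(Ω₁) = (0.011904, 0.040664) ; Y_{8,-4}(Ω₂) = (0.321235, -0.103909) ; Δ = (0.008049, 0.011826)
  [-3]  conj(Y_{8,-3})(Ω₁) = (-0.278034, 0.192790) ; Y_{8,-3}(Ω₂) = (0.020342, 0.085099) ; Δ = (-0.022062, -0.019739)
  [-2]  conj(Y_{8,-2})(Ω₁) = (0.186159, 0.139476) ; Y_{8,-2}(Ω₂) = (0.380385, -0.059991) ; Δ = (0.079179, 0.041887)
  [-1]  conj(Y_{8,-1})(Ω₁) = (-0.076780, 0.230530) ; Y_{8,-1}(Ω₂) = (-0.007425, -0.094741) ; Δ = (0.022411, 0.005563)
  [+0]  conj(Y_{8,0})(Ω₁) = (0.273413, -0.000000) ; Y_{8,0}(Ω₂) = (0.357802, 0.000000) ; Δ = (0.097828, 0.000000)
  [+1]  conj(Y_{8,1})(Ω₁) = (0.076780, 0.230530) ; Y_{8,1}(Ω₂) = (0.007425, -0.094741) ; Δ = (0.022411, -0.005563)
  [+2]  conj(Y_{8,2})(Ω₁) = (0.186159, -0.139476) ; Y_{8,2}(Ω₂) = (0.380385, 0.059991) ; Δ = (0.079179, -0.041887)
  [+3]  conj(Y_{8,3})(Ω₁) = (0.278034, 0.192790) ; Y_{8,3}(Ω₂) = (-0.020342, 0.085099) ; Δ = (-0.022062, 0.019739)
  [+4]  conj(Y_{8,4})(Ω₁) = (0.011904, -0.040664) ; Y_{8,4}(Ω₂) = (0.321235, 0.103909) ; Δ = (0.008049, -0.011826)
  [+5]  conj(Y_{8,5})(Ω₁) = (0.399319, -0.014670) ; Y_{8,5}(Ω₂) = (-0.175401, 0.425433) ; Δ = (-0.063800, 0.172457)
  [+6]  conj(Y_{8,6})(Ω₁) = (0.149763, 0.400031) ; Y_{8,6}(Ω₂) = (-0.284087, -0.144044) ; Δ = (0.015076, -0.135216)
  [+7]  conj(Y_{8,7})(Ω₁) = (-0.192158, 0.155305) ; Y_{8,7}(Ω₂) = (0.071708, -0.117624) ; Δ = (0.004488, 0.033739)
  [+8]  conj(Y_{8,8})(Ω₁) = (-0.067622, -0.043302) ; Y_{8,8}(Ω₂) = (0.028554, 0.020631) ; Δ = (-0.001037, -0.002632)
Σ over m = (0.182437, 0.000000); ×(4π/17) → (0.134857, 0.000000). Real part: 0.134857

0.134857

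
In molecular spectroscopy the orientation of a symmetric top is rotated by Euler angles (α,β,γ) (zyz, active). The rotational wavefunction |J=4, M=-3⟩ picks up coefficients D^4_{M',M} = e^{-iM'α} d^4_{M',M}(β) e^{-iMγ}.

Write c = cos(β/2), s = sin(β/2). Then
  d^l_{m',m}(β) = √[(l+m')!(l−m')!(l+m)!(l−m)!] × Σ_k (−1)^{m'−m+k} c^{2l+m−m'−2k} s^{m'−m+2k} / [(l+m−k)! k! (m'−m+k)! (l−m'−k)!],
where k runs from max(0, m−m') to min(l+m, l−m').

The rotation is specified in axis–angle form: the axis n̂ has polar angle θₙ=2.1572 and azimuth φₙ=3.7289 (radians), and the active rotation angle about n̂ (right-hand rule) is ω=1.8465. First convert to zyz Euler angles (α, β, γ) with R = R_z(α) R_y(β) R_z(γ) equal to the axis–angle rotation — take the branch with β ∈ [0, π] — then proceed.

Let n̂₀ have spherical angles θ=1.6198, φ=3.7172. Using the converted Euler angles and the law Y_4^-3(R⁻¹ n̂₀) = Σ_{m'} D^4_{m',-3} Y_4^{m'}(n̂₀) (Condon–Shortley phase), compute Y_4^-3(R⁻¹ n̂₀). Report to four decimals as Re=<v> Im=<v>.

Re=-0.3261 Im=0.2170

Axis–angle → zyz. n̂ = (sinθₙcosφₙ, sinθₙsinφₙ, cosθₙ) = (-0.693366, -0.461548, -0.553369), ω = 1.8465.
R = I cosω + sinω [n̂]ₓ + (1−cosω) n̂n̂ᵀ gives
  R = [+0.339406, +0.939610, +0.044019; -0.125331, -0.001207, +0.992114; +0.932253, -0.342246, +0.117353]
β = atan2(√(R₁₃²+R₂₃²), R₃₃) = 1.453172; α = atan2(R₂₃, R₁₃) mod 2π = 1.526456; γ = atan2(R₃₂, −R₃₁) mod 2π = 3.493434
Need the full column D^4_{m',-3} for m'=−4..4 at α=1.5265, β=1.4532, γ=3.4934.
cos(β/2)=0.747447, sin(β/2)=0.664322
d^4_{-4,-3}: single k=1 term ⇒ +0.244898;  D = -0.156383-0.188466i
d^4_{-3,-3}: k∈[0..1] ⇒ +0.097419 -0.538687 = -0.441268;  D = +0.351742-0.266449i
d^4_{-2,-3}: k∈[0..1] ⇒ -0.323969 +0.767754 = +0.443784;  D = +0.252025+0.365278i
d^4_{-1,-3}: k∈[0..1] ⇒ +0.610813 -0.804181 = -0.193368;  D = -0.163872+0.102651i
d^4_{0,-3}: k∈[0..1] ⇒ -0.809283 +0.639289 = -0.169994;  D = +0.083768+0.147922i
d^4_{1,-3}: k∈[0..1] ⇒ +0.804181 -0.381155 = +0.423026;  D = -0.376978+0.191934i
d^4_{2,-3}: k∈[0..1] ⇒ -0.606483 +0.159696 = -0.446787;  D = -0.184867-0.406746i
d^4_{3,-3}: k∈[0..1] ⇒ +0.336147 -0.037934 = +0.298213;  D = +0.276690-0.111237i
d^4_{4,-3}: single k=0 term ⇒ -0.120719;  D = +0.040020+0.113892i
Y_4^{m'}(θ=1.6198,φ=3.7172) and Σ D·Y over m':
  (-0.1564-0.1885i)·(-0.2942-0.3277i)  (+0.3517-0.2664i)·(-0.0095-0.0603i)  (+0.2520+0.3653i)·(-0.1337+0.2997i)  (-0.1639+0.1027i)·(-0.0579+0.0376i)  (+0.0838+0.1479i)·(+0.3098+0.0000i)  (-0.3770+0.1919i)·(+0.0579+0.0376i)  (-0.1849-0.4067i)·(-0.1337-0.2997i)  (+0.2767-0.1112i)·(+0.0095-0.0603i)  (+0.0400+0.1139i)·(-0.2942+0.3277i)
Y_4^-3(R⁻¹ n̂) = -0.326137+0.216975i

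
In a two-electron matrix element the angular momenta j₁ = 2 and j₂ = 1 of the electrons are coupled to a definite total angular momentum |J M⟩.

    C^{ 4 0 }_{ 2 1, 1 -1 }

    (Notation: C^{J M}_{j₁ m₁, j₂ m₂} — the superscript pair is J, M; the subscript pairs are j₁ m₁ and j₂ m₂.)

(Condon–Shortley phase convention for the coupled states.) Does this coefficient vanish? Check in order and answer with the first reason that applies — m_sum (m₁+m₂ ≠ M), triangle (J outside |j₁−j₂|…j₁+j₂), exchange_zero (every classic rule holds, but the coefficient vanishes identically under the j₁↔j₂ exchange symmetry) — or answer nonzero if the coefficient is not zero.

triangle

m-sum: m₁+m₂ = 1+(-1) = 0, M = 0  ✓
triangle: need |j₁−j₂| ≤ J ≤ j₁+j₂, i.e. J ∈ [1, 3]; J = 4 is outside ✗ ⇒ coefficient is 0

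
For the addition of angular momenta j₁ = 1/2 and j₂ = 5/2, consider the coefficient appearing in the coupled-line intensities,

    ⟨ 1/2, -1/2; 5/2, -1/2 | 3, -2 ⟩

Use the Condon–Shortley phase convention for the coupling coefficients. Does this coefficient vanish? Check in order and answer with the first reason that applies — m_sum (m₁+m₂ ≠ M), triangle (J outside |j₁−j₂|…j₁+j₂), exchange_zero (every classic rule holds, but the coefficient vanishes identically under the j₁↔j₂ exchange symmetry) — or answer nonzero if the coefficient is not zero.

m_sum

m-sum: m₁+m₂ = -1/2+(-1/2) = -1, M = -2  ✗ ⇒ coefficient is 0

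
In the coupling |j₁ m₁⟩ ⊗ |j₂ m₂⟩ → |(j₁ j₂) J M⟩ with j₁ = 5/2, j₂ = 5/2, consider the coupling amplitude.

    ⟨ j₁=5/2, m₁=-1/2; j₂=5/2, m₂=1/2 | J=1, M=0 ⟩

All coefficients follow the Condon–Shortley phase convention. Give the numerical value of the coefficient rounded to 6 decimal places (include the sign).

+√(1/70) = +0.119523

triangle: 4!*1!*1!/7! = 24/5040
(j±m)!: 2!*3!*3!*2!*1!*1! = 144
prefactor² = (2J+1)*Δ*N² = 72/35
  k=2: +1/(2!*2!*1!*1!*0!*0!) = 1/4
  k=3: −1/(3!*1!*0!*0!*1!*1!) = -1/6
Σ = 1/12  ⇒  CG² = 72/35*(1/12)² = 1/70
CG = +√(1/70) = +0.119523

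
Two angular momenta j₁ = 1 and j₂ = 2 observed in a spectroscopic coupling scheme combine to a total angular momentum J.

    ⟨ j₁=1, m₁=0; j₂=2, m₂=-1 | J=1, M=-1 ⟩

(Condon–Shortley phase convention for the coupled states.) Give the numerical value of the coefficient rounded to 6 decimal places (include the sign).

−√(3/10) ≈ -0.547723

j₁+j₂−J=2  J+j₁−j₂=0  J−j₁+j₂=2  j₁+j₂+J+1=5
(j₁±m₁, j₂±m₂, J±M) = (1,1,1,3,0,2)
P² = 6/5
sum k=1..1:
  [1] −1/2 = -1/2
S = -1/2
C² = P²·S² = 3/10 ; C = -0.547723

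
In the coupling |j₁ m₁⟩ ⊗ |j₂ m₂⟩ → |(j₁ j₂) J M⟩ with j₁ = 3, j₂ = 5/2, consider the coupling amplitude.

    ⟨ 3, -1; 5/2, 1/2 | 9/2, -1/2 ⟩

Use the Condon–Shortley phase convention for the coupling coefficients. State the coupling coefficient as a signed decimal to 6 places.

j₁+j₂−J=1  J+j₁−j₂=5  J−j₁+j₂=4  j₁+j₂+J+1=11
(j₁±m₁, j₂±m₂, J±M) = (2,4,3,2,4,5)
P² = 92160/77
sum k=0..1:
  [0] +1/144 = 1/144
  [1] −1/48 = -1/48
S = -1/72
C² = P²·S² = 160/693 ; C = -0.480500

-0.480500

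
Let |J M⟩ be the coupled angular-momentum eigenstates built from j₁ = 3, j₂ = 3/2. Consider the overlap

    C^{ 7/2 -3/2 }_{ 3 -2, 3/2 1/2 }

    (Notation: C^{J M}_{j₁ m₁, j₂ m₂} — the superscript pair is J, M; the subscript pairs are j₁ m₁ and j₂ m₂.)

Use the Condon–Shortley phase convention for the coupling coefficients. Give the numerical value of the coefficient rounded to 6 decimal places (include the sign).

−√(3/7) = -0.654654

√[8·1!5!2!/9! · 1!5!2!1!2!5!] = √(6400/21)
  +(−1)^0/∏(0,1,5,2,0,0)! = 1/240  (running 1/240)
  +(−1)^1/∏(1,0,4,1,1,1)! = -1/24  (running -3/80)
⟨..|..⟩ = √(6400/21)·(-3/80) = -0.654654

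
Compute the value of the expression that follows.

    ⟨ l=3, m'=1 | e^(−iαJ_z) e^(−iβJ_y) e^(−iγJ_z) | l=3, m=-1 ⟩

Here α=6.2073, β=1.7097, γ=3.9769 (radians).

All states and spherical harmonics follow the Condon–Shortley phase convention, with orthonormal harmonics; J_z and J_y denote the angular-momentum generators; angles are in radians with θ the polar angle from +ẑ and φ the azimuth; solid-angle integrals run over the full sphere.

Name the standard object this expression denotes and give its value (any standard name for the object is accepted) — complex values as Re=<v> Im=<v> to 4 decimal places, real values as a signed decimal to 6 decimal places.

This is a Wigner D-matrix element — the rotation-matrix element ⟨l m'| R(α,β,γ) |l m⟩ in the angular-momentum basis.
D^3_{1,-1}(6.2073,1.7097,3.9769) = e^{-i·1·6.2073}·d^3_{1,-1}(1.7097)·e^{-i·-1·3.9769}. Compute d first:
Half-angle: c=0.656332, s=0.754472. N=√(24·2·2·24)=48.000000
Admissible k: 0..2 (factorial args all ≥0)
  k=0: (−1)^2·48.0000/(8)·0.6563^4·0.7545^2 = +0.633770
  k=1: (−1)^3·48.0000/(6)·0.6563^2·0.7545^4 = -1.116633
  k=2: (−1)^4·48.0000/(48)·0.6563^0·0.7545^6 = +0.184442
d^3_{1,-1}(1.7097) = +0.633770 -1.116633 +0.184442 = -0.298421
Attach z-rotation phases: D = e^{-i(1)(6.2073)}·(-0.298421)·e^{-i(-1)(3.9769)} = +0.182873+0.235822i

Wigner D-matrix element, Re=0.1829 Im=0.2358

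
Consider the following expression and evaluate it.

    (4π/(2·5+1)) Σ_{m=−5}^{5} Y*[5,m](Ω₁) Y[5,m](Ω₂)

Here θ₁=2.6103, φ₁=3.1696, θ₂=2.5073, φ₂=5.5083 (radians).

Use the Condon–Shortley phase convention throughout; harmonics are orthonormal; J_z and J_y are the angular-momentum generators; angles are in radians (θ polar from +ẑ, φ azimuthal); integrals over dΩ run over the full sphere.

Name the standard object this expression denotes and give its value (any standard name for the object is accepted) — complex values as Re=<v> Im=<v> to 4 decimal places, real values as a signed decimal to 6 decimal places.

This sum is the spherical-harmonic addition theorem: it equals the Legendre polynomial P_l(cos γ) of the angle γ between the two directions.
Summing Y*_{l m}(θ₁,φ₁)·Y_{l m}(θ₂,φ₂) over m ∈ [−5, 5]; prefactor 4π/(2·5+1) = 1.142397:
  [-5]  conj(Y_{5,-5})(Ω₁) = (-0.015343, -0.002163) ; Y_{5,-5}(Ω₂) = (-0.025213, -0.022693) ; Δ = (0.000338, 0.000403)
  [-4]  conj(Y_{5,-4})(Ω₁) = (-0.082855, -0.009321) ; Y_{5,-4}(Ω₂) = (0.145676, -0.006129) ; Δ = (-0.012127, -0.000850)
  [-3]  conj(Y_{5,-3})(Ω₁) = (-0.255085, -0.021483) ; Y_{5,-3}(Ω₂) = (-0.238474, 0.254011) ; Δ = (0.066288, -0.059671)
  [-2]  conj(Y_{5,-2})(Ω₁) = (-0.460579, -0.025826) ; Y_{5,-2}(Ω₂) = (-0.009539, -0.453636) ; Δ = (-0.007322, 0.209182)
  [-1]  conj(Y_{5,-1})(Ω₁) = (-0.356258, -0.009980) ; Y_{5,-1}(Ω₂) = (0.102630, 0.100494) ; Δ = (-0.035560, -0.036826)
  [+0]  conj(Y_{5,0})(Ω₁) = (0.224208, -0.000000) ; Y_{5,0}(Ω₂) = (0.367060, 0.000000) ; Δ = (0.082298, 0.000000)
  [+1]  conj(Y_{5,1})(Ω₁) = (0.356258, -0.009980) ; Y_{5,1}(Ω₂) = (-0.102630, 0.100494) ; Δ = (-0.035560, 0.036826)
  [+2]  conj(Y_{5,2})(Ω₁) = (-0.460579, 0.025826) ; Y_{5,2}(Ω₂) = (-0.009539, 0.453636) ; Δ = (-0.007322, -0.209182)
  [+3]  conj(Y_{5,3})(Ω₁) = (0.255085, -0.021483) ; Y_{5,3}(Ω₂) = (0.238474, 0.254011) ; Δ = (0.066288, 0.059671)
  [+4]  conj(Y_{5,4})(Ω₁) = (-0.082855, 0.009321) ; Y_{5,4}(Ω₂) = (0.145676, 0.006129) ; Δ = (-0.012127, 0.000850)
  [+5]  conj(Y_{5,5})(Ω₁) = (0.015343, -0.002163) ; Y_{5,5}(Ω₂) = (0.025213, -0.022693) ; Δ = (0.000338, -0.000403)
Σ over m = (0.105532, -0.000000); ×(4π/11) → (0.120559, -0.000000). Real part: 0.120559

Legendre polynomial (addition theorem), +0.120559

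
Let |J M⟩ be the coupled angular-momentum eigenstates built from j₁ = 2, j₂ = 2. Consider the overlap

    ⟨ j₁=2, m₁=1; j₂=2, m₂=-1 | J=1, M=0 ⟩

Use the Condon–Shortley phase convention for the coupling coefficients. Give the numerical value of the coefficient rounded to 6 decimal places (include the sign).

triangle: 3!×1!×1!/6! = 6/720
(j±m)!: 3!×1!×1!×3!×1!×1! = 36
prefactor² = (2J+1)×Δ×N² = 9/10
  k=0: +1/(0!×3!×1!×1!×0!×0!) = 1/6
  k=1: −1/(1!×2!×0!×0!×1!×1!) = -1/2
Σ = -1/3  ⇒  CG² = 9/10×(-1/3)² = 1/10
CG = −√(1/10) = -0.316228

−√(1/10) = -0.316228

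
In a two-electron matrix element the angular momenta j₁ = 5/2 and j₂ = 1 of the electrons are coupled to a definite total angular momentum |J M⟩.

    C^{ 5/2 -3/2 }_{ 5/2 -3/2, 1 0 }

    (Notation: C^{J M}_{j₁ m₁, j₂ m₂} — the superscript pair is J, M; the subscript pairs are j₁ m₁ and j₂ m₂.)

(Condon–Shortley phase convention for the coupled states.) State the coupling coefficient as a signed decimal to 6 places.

−√(9/35) ≈ -0.507093

j₁+j₂−J=1  J+j₁−j₂=4  J−j₁+j₂=1  j₁+j₂+J+1=7
(j₁±m₁, j₂±m₂, J±M) = (1,4,1,1,1,4)
P² = 576/35
sum k=0..1:
  [0] +1/24 = 1/24
  [1] −1/6 = -1/6
S = -1/8
C² = P²·S² = 9/35 ; C = -0.507093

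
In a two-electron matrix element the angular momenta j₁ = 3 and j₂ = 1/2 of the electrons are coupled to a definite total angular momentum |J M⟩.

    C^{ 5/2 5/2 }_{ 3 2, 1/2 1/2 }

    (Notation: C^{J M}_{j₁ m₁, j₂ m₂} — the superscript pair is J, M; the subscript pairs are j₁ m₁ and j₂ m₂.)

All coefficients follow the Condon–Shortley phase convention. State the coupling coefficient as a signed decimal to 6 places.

triangle: 1!*5!*0!/7! = 120/5040
(j±m)!: 5!*1!*1!*0!*5!*0! = 14400
prefactor² = (2J+1)*Δ*N² = 14400/7
  k=1: −1/(1!*0!*0!*0!*5!*0!) = -1/120
Σ = -1/120  ⇒  CG² = 14400/7*(-1/120)² = 1/7
CG = −√(1/7) = -0.377964

-0.377964  (= −√(1/7))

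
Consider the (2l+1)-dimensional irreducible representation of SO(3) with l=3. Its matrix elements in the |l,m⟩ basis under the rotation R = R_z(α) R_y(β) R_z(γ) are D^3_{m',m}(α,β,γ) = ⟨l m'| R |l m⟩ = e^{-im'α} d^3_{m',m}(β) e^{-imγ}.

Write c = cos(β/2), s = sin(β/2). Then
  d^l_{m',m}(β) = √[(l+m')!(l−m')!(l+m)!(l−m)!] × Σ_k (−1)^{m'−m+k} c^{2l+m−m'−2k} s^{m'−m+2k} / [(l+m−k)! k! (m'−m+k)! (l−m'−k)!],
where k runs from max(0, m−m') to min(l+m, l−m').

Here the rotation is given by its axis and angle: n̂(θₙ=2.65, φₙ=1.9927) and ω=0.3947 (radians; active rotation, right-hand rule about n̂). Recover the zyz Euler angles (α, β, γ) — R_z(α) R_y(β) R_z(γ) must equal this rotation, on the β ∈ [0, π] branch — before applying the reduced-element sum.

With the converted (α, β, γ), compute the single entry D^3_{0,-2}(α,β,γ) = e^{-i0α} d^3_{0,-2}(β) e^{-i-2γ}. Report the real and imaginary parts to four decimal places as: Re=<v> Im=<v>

Axis–angle → zyz. n̂ = (sinθₙcosφₙ, sinθₙsinφₙ, cosθₙ) = (-0.193296, +0.430639, -0.881582), ω = 0.3947.
R = I cosω + sinω [n̂]ₓ + (1−cosω) n̂n̂ᵀ gives
  R = [+0.925985, +0.332596, +0.178696; -0.345396, +0.937371, +0.045138; -0.152492, -0.103518, +0.982868]
β = atan2(√(R₁₃²+R₂₃²), R₃₃) = 0.185369; α = atan2(R₂₃, R₁₃) mod 2π = 0.247421; γ = atan2(R₃₂, −R₃₁) mod 2π = 5.686799
D^3_{0,-2}(0.2474,0.1854,5.6868) = e^{-i·0·0.2474}·d^3_{0,-2}(0.1854)·e^{-i·-2·5.6868}. Compute d first:
c=cos(0.185369/2)=0.995708, s=sin(0.185369/2)=0.092552; N=√[6·6·1·120]=65.726707
Admissible k: 0..1 (factorial args all ≥0)
  k=0: (−1)^2·65.7267/(12)·0.9957^4·0.0926^2 = +0.046117
  k=1: (−1)^3·65.7267/(12)·0.9957^2·0.0926^4 = -0.000398
d^3_{0,-2}(0.1854) = +0.046117 -0.000398 = +0.045718
Attach z-rotation phases: D = e^{-i(0)(0.2474)}·(+0.045718)·e^{-i(-2)(5.6868)} = +0.016874-0.042490i

Re=0.0169 Im=-0.0425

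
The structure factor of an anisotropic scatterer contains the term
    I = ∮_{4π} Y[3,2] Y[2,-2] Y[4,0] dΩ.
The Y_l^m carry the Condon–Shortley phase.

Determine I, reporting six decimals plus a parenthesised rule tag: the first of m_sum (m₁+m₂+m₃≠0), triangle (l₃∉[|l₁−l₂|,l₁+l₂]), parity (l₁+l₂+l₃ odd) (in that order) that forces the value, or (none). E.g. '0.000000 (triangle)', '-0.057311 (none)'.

0.000000 (parity)

l₁+l₂+l₃=9 is odd: 3j(l;000)=0 ⇒ I=0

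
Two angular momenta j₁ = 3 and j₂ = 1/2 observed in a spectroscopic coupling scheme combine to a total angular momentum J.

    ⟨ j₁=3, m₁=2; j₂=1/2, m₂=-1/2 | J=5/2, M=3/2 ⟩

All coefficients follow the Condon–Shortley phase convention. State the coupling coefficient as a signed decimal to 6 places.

√[6·1!5!0!/7! · 5!1!0!1!4!1!] = √(2880/7)
  +(−1)^0/∏(0,1,1,0,4,0)! = 1/24  (running 1/24)
⟨..|..⟩ = √(2880/7)·(1/24) = +0.845154

+0.845154  (= +√(5/7))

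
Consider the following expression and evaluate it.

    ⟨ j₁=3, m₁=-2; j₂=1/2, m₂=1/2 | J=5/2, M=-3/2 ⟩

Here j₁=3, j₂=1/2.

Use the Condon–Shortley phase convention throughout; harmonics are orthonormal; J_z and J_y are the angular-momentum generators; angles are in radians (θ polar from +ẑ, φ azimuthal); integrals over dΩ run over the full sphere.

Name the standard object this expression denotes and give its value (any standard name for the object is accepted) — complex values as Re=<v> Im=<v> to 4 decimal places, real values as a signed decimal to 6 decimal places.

This is a Clebsch–Gordan (vector-coupling) coefficient.
√[6·1!5!0!/7! · 1!5!1!0!1!4!] = √(2880/7)
  +(−1)^1/∏(1,0,4,0,1,0)! = -1/24  (running -1/24)
⟨..|..⟩ = √(2880/7)·(-1/24) = -0.845154

Clebsch–Gordan coefficient, −√(5/7) ≈ -0.845154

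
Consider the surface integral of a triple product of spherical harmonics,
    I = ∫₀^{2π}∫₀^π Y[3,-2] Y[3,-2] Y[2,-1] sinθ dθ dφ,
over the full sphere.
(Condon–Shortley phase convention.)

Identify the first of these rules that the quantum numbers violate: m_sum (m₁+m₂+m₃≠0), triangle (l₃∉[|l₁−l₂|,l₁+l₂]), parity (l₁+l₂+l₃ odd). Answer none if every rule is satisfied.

m_sum

azimuthal sum: -2 − 2 − 1 = -5  ✗
0 ≤ 2 ≤ 6 (triangle on l)
L = 3 + 3 + 2 = 8 (even)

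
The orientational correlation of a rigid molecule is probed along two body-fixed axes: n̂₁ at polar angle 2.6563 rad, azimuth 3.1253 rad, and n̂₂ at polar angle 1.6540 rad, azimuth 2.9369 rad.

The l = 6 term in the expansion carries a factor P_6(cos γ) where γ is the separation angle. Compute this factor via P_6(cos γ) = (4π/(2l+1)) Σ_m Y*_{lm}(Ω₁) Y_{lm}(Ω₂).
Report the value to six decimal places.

Summing Y*_{l m}(θ₁,φ₁)·Y_{l m}(θ₂,φ₂) over m ∈ [−6, 6]; prefactor 4π/(2·6+1) = 0.966644:
  m=-6: Y*=+0.004953-0.000486i  Y=+0.158964+0.445640i  product +0.001004+0.002130i
  m=-5: Y*=+0.032583-0.002660i  Y=+0.071134+0.116720i  product +0.002628+0.003614i
  m=-4: Y*=+0.128218-0.008368i  Y=-0.222107-0.237449i  product -0.030465-0.028587i
  m=-3: Y*=+0.327487-0.016020i  Y=-0.128036-0.090266i  product -0.043376-0.027510i
  m=-2: Y*=+0.504176-0.016435i  Y=+0.260296+0.112943i  product +0.133091+0.052665i
  m=-1: Y*=+0.293885-0.004789i  Y=+0.160168+0.033251i  product +0.047230+0.009005i
  m=+0: Y*=-0.320284-0.000000i  Y=-0.272695+0.000000i  product +0.087340+0.000000i
  m=+1: Y*=-0.293885-0.004789i  Y=-0.160168+0.033251i  product +0.047230-0.009005i
  m=+2: Y*=+0.504176+0.016435i  Y=+0.260296-0.112943i  product +0.133091-0.052665i
  m=+3: Y*=-0.327487-0.016020i  Y=+0.128036-0.090266i  product -0.043376+0.027510i
  m=+4: Y*=+0.128218+0.008368i  Y=-0.222107+0.237449i  product -0.030465+0.028587i
  m=+5: Y*=-0.032583-0.002660i  Y=-0.071134+0.116720i  product +0.002628-0.003614i
  m=+6: Y*=+0.004953+0.000486i  Y=+0.158964-0.445640i  product +0.001004-0.002130i
Accumulated sum +0.307564-0.000000i; after 4π/(2l+1) scaling, +0.297305-0.000000i ⇒ P_6 = 0.297305

0.297305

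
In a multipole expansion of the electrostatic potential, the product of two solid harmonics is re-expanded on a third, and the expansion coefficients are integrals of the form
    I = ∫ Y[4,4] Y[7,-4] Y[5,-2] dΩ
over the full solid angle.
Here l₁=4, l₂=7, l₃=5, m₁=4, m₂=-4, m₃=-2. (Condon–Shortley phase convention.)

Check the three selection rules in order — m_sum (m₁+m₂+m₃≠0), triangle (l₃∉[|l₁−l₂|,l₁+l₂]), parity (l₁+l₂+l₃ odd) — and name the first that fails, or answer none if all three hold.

m_sum

Σmᵢ = -2  ✗
l₃∈[|l₁−l₂|,l₁+l₂]=[3,11], have l₃=5
Σlᵢ = 16 ⇒ even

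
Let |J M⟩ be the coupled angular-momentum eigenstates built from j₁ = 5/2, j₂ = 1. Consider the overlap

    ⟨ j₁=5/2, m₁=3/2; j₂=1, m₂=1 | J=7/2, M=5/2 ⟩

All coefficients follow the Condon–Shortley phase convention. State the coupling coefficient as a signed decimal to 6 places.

+0.845154

√[8·0!5!2!/8! · 4!1!2!0!6!1!] = √(11520/7)
  +(−1)^0/∏(0,0,1,2,4,0)! = 1/48  (running 1/48)
⟨..|..⟩ = √(11520/7)·(1/48) = +0.845154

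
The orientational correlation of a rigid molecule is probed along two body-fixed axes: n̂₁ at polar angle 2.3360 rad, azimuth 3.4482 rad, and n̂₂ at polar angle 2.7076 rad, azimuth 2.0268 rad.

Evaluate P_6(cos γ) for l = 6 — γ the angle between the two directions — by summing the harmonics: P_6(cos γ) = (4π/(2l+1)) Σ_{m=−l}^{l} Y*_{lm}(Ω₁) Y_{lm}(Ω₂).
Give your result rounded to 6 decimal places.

Summing Y*_{l m}(θ₁,φ₁)·Y_{l m}(θ₂,φ₂) over m ∈ [−6, 6]; prefactor 4π/(2·6+1) = 0.966644:
  [-6]  conj(Y_{6,-6})(Ω₁) = -0.018062+0.065557i ; Y_{6,-6}(Ω₂) = +0.002454+0.001054i ; Δ = -0.000113+0.000142i
  [-5]  conj(Y_{6,-5})(Ω₁) = +0.008540+0.226069i ; Y_{6,-5}(Ω₂) = +0.015147-0.012999i ; Δ = +0.003068+0.003313i
  [-4]  conj(Y_{6,-4})(Ω₁) = +0.139431+0.388759i ; Y_{6,-4}(Ω₂) = -0.022509-0.086985i ; Δ = +0.030678-0.020879i
  [-3]  conj(Y_{6,-3})(Ω₁) = +0.233670+0.306756i ; Y_{6,-3}(Ω₂) = -0.260616-0.053586i ; Δ = -0.044460-0.092467i
  [-2]  conj(Y_{6,-2})(Ω₁) = -0.005457-0.003840i ; Y_{6,-2}(Ω₂) = -0.301222+0.389093i ; Δ = +0.003138-0.000967i
  [-1]  conj(Y_{6,-1})(Ω₁) = -0.352632-0.111640i ; Y_{6,-1}(Ω₂) = +0.184545+0.376253i ; Δ = -0.023072-0.153281i
  [+0]  conj(Y_{6,0})(Ω₁) = -0.103117-0.000000i ; Y_{6,0}(Ω₂) = -0.201157+0.000000i ; Δ = +0.020743+0.000000i
  [+1]  conj(Y_{6,1})(Ω₁) = +0.352632-0.111640i ; Y_{6,1}(Ω₂) = -0.184545+0.376253i ; Δ = -0.023072+0.153281i
  [+2]  conj(Y_{6,2})(Ω₁) = -0.005457+0.003840i ; Y_{6,2}(Ω₂) = -0.301222-0.389093i ; Δ = +0.003138+0.000967i
  [+3]  conj(Y_{6,3})(Ω₁) = -0.233670+0.306756i ; Y_{6,3}(Ω₂) = +0.260616-0.053586i ; Δ = -0.044460+0.092467i
  [+4]  conj(Y_{6,4})(Ω₁) = +0.139431-0.388759i ; Y_{6,4}(Ω₂) = -0.022509+0.086985i ; Δ = +0.030678+0.020879i
  [+5]  conj(Y_{6,5})(Ω₁) = -0.008540+0.226069i ; Y_{6,5}(Ω₂) = -0.015147-0.012999i ; Δ = +0.003068-0.003313i
  [+6]  conj(Y_{6,6})(Ω₁) = -0.018062-0.065557i ; Y_{6,6}(Ω₂) = +0.002454-0.001054i ; Δ = -0.000113-0.000142i
Σ over m = -0.040781+0.000000i; ×(4π/13) → -0.039420+0.000000i. Real part: -0.039420

-0.039420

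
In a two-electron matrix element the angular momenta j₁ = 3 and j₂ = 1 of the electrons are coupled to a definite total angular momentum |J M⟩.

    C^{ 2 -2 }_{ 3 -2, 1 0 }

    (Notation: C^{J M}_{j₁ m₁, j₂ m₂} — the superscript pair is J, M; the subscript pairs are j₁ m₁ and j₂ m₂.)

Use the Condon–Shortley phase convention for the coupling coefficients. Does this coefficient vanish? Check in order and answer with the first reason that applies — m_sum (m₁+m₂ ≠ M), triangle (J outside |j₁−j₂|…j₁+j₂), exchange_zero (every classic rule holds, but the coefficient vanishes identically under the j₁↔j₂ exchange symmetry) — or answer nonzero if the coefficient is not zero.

m-sum: m₁+m₂ = -2+0 = -2, M = -2  ✓
triangle: |j₁−j₂| = 2 ≤ J = 2 ≤ j₁+j₂ = 4  ✓
exchange: j₁≠j₂ or m₁≠m₂ — the exchange symmetry imposes no constraint here
value check: CG = −√(5/21) = -0.487950 ≠ 0

nonzero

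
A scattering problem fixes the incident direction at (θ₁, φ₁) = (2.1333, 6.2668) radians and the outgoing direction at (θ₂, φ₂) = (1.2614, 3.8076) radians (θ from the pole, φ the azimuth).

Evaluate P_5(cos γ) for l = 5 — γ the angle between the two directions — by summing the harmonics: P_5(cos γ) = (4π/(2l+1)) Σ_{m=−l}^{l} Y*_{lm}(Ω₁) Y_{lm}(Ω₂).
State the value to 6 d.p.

Summing Y*_{l m}(θ₁,φ₁)·Y_{l m}(θ₂,φ₂) over m ∈ [−5, 5]; prefactor 4π/(2·5+1) = 1.142397:
  [-5]  conj(Y_{5,-5})(Ω₁) = +0.200371-0.016453i ; Y_{5,-5}(Ω₂) = +0.357478-0.068174i ; Δ = +0.070507-0.019541i
  [-4]  conj(Y_{5,-4})(Ω₁) = -0.399951+0.026251i ; Y_{5,-4}(Ω₂) = -0.326714-0.169080i ; Δ = +0.135108+0.059047i
  [-3]  conj(Y_{5,-3})(Ω₁) = +0.326230-0.016049i ; Y_{5,-3}(Ω₂) = -0.020515-0.045061i ; Δ = -0.007416-0.014371i
  [-2]  conj(Y_{5,-2})(Ω₁) = +0.094865-0.003110i ; Y_{5,-2}(Ω₂) = -0.079937+0.328382i ; Δ = -0.006562+0.031401i
  [-1]  conj(Y_{5,-1})(Ω₁) = -0.347583+0.005696i ; Y_{5,-1}(Ω₂) = +0.028173-0.022137i ; Δ = -0.009666+0.007855i
  [+0]  conj(Y_{5,0})(Ω₁) = -0.011672-0.000000i ; Y_{5,0}(Ω₂) = +0.322329+0.000000i ; Δ = -0.003762-0.000000i
  [+1]  conj(Y_{5,1})(Ω₁) = +0.347583+0.005696i ; Y_{5,1}(Ω₂) = -0.028173-0.022137i ; Δ = -0.009666-0.007855i
  [+2]  conj(Y_{5,2})(Ω₁) = +0.094865+0.003110i ; Y_{5,2}(Ω₂) = -0.079937-0.328382i ; Δ = -0.006562-0.031401i
  [+3]  conj(Y_{5,3})(Ω₁) = -0.326230-0.016049i ; Y_{5,3}(Ω₂) = +0.020515-0.045061i ; Δ = -0.007416+0.014371i
  [+4]  conj(Y_{5,4})(Ω₁) = -0.399951-0.026251i ; Y_{5,4}(Ω₂) = -0.326714+0.169080i ; Δ = +0.135108-0.059047i
  [+5]  conj(Y_{5,5})(Ω₁) = -0.200371-0.016453i ; Y_{5,5}(Ω₂) = -0.357478-0.068174i ; Δ = +0.070507+0.019541i
Accumulated sum +0.360180+0.000000i; after 4π/(2l+1) scaling, +0.411469+0.000000i ⇒ P_5 = 0.411469

0.411469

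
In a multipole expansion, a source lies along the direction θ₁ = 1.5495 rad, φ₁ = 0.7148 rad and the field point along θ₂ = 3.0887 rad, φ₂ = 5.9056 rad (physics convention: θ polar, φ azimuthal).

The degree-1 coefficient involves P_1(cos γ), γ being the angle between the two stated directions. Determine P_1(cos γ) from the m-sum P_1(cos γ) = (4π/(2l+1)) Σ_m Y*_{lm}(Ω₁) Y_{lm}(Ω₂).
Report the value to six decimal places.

Addition theorem: P_1(cos γ) = (4π/3) Σ_m Y*_{lm}(Ω₁) Y_{lm}(Ω₂), m = −1…1:
  term(m=-1) = +0.002905+0.005601i   from Y*(Ω₁)=+0.260866+0.226408i, Y(Ω₂)=+0.016979+0.006734i
  term(m=+0) = -0.005077+0.000000i   from Y*(Ω₁)=+0.010405-0.000000i, Y(Ω₂)=-0.487919+0.000000i
  term(m=+1) = +0.002905-0.005601i   from Y*(Ω₁)=-0.260866+0.226408i, Y(Ω₂)=-0.016979+0.006734i
Σ over m = +0.000733+0.000000i; ×(4π/3) → +0.003068+0.000000i. Real part: 0.003068

0.003068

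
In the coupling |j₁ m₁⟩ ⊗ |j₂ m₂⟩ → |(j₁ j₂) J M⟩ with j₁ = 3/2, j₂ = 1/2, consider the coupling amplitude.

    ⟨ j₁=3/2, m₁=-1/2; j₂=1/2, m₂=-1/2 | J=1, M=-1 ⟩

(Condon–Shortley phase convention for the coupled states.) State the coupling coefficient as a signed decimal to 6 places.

√[3·1!2!0!/4! · 1!2!0!1!0!2!] = √(1)
  +(−1)^0/∏(0,1,2,0,0,0)! = 1/2  (running 1/2)
⟨..|..⟩ = √(1)·(1/2) = +0.500000

+√(1/4) ≈ +0.500000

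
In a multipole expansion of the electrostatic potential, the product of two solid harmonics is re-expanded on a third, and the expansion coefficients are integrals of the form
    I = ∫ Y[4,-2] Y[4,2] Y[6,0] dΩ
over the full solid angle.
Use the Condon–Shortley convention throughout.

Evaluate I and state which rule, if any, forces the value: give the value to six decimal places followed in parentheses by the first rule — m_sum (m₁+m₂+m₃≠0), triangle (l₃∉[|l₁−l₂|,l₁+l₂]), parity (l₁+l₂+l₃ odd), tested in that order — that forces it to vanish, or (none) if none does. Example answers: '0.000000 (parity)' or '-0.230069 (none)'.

Checks pass: Σm=0; 14 even; l₃=6∈[0,8].
(2·4+1)(2·4+1)(2·6+1) = 1053
Δ: 2! 6! 6! / 15! → 1/1261260
sum: t=0:+1/4608 t=1:−1/1296 t=2:+1/4608 = -7/20736
3j²(4 4 6; 0 0 0) = Δ·Π!·Σ² = 20/1287  (sign -1)
sum: t=0:+1/1036800 t=1:−1/14400 t=2:+1/4608 = 77/518400
3j²(4 4 6; -2 2 0) = Δ·Π!·Σ² = 11/585  (sign +1)
combine: 4πI² = 1053·20/1287·11/585 = 4/13
take √, sign -1: I = -0.15647804
No selection rule forces the value: the integral is nonzero (none).

-0.156478 (none)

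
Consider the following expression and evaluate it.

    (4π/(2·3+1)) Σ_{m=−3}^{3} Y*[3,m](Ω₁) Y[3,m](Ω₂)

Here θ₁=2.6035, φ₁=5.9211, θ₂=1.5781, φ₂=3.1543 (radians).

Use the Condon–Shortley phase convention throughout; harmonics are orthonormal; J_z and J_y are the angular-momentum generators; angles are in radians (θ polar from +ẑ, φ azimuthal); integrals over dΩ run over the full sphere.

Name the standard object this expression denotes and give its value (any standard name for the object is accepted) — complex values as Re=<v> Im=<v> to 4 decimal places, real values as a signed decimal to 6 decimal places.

This sum is the spherical-harmonic addition theorem: it equals the Legendre polynomial P_l(cos γ) of the angle γ between the two directions.
Summing Y*_{l m}(θ₁,φ₁)·Y_{l m}(θ₂,φ₂) over m ∈ [−3, 3]; prefactor 4π/(2·3+1) = 1.795196:
  m=-3: (0.026161, -0.049698) × (-0.416887, 0.015900) = (-0.010116, 0.021134)  (running Σ = (-0.010116, 0.021134))
  m=-2: (-0.172654, 0.152708) × (-0.007461, 0.000190) = (0.001259, -0.001172)  (running Σ = (-0.008857, 0.019962))
  m=-1: (0.416147, -0.157630) × (0.323059, -0.004105) = (0.133793, -0.052632)  (running Σ = (0.124936, -0.032670))
  m=0: (-0.220055, -0.000000) × (0.008176, 0.000000) = (-0.001799, -0.000000)  (running Σ = (0.123137, -0.032670))
  m=1: (-0.416147, -0.157630) × (-0.323059, -0.004105) = (0.133793, 0.052632)  (running Σ = (0.256930, 0.019962))
  m=2: (-0.172654, -0.152708) × (-0.007461, -0.000190) = (0.001259, 0.001172)  (running Σ = (0.258190, 0.021134))
  m=3: (-0.026161, -0.049698) × (0.416887, 0.015900) = (-0.010116, -0.021134)  (running Σ = (0.248074, 0.000000))
Accumulated sum (0.248074, 0.000000); after 4π/(2l+1) scaling, (0.445341, 0.000000) ⇒ P_3 = 0.445341

Legendre polynomial (addition theorem), +0.445341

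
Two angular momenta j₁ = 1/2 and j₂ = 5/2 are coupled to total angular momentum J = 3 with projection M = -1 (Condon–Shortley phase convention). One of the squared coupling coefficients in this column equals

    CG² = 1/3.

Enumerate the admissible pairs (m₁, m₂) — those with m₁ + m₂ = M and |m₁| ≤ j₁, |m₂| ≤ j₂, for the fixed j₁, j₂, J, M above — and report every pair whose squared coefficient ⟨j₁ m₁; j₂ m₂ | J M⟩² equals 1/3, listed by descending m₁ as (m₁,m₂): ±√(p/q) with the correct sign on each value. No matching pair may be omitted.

(1/2,-3/2): +√(1/3)

Admissible pairs with m₁+m₂ = M = -1: (-1/2,-1/2), (1/2,-3/2)
  (m₁,m₂)=(1/2,-3/2): CG² = 1/3, CG = +√(1/3)   ← matches the target
  (m₁,m₂)=(-1/2,-1/2): CG² = 2/3, CG = +√(2/3)
Pairs with CG² = 1/3: (1/2,-3/2): +√(1/3)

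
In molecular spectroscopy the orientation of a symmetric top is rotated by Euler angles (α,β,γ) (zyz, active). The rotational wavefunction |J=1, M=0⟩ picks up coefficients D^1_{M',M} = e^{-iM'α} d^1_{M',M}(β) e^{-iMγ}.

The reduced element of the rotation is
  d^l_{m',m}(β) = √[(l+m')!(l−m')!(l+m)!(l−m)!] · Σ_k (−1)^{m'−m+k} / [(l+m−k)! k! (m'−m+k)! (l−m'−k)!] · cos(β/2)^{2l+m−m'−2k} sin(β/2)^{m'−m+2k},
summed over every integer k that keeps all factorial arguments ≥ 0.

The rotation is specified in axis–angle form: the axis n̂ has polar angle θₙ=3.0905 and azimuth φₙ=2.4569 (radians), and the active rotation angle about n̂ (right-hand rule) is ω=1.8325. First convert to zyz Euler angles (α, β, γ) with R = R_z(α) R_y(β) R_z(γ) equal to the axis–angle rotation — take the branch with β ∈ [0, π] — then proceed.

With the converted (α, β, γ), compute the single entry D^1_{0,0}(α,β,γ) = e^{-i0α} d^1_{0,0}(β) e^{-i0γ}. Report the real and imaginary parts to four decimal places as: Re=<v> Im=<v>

Re=0.9967 Im=0.0000

Axis–angle → zyz. n̂ = (sinθₙcosφₙ, sinθₙsinφₙ, cosθₙ) = (-0.039560, +0.032299, -0.998695), ω = 1.8325.
R = I cosω + sinω [n̂]ₓ + (1−cosω) n̂n̂ᵀ gives
  R = [-0.256757, +0.963082, +0.080929; -0.966298, -0.257413, -0.002389; +0.018531, -0.078815, +0.996717]
β = atan2(√(R₁₃²+R₂₃²), R₃₃) = 0.081053; α = atan2(R₂₃, R₁₃) mod 2π = 6.253670; γ = atan2(R₃₂, −R₃₁) mod 2π = 4.481462
Split into d^1_{0,0}(β=0.0811) × two z-phases.
With c≡cos(β/2)=0.999179 and s≡sin(β/2)=0.040515, N=[1·1·1·1]^{1/2}=1.000000
The bounds max(0,m−m')=0 and min(l+m,l−m')=1 give 2 terms
  k=0: (−1)^0·1.0000/(1)·0.9992^2·0.0405^0 = +0.998359
  k=1: (−1)^1·1.0000/(1)·0.9992^0·0.0405^2 = -0.001641
d^1_{0,0}(0.0811) = +0.998359 -0.001641 = +0.996717
Attach z-rotation phases: D = e^{-i(0)(6.2537)}·(+0.996717)·e^{-i(0)(4.4815)} = +0.996717+0.000000i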